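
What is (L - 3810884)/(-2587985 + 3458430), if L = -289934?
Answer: -4100818/870445 ≈ -4.7112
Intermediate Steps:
(L - 3810884)/(-2587985 + 3458430) = (-289934 - 3810884)/(-2587985 + 3458430) = -4100818/870445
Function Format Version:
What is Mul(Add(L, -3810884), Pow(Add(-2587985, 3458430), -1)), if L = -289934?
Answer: Rational(-4100818, 870445) ≈ -4.7112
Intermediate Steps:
Mul(Add(L, -3810884), Pow(Add(-2587985, 3458430), -1)) = Mul(Add(-289934, -3810884), Pow(Add(-2587985, 3458430), -1)) = Mul(-4100818, Pow(870445, -1)) = Mul(-4100818, Rational(1, 870445)) = Rational(-4100818, 870445)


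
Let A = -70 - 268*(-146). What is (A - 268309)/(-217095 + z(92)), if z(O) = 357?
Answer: 76417/72246 ≈ 1.0577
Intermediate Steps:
A = 39058 (A = -70 + 39128 = 39058)
(A - 268309)/(-217095 + z(92)) = (39058 - 268309)/(-217095 + 357) = -229251/(-216738) = -229251*(-1/216738) = 76417/72246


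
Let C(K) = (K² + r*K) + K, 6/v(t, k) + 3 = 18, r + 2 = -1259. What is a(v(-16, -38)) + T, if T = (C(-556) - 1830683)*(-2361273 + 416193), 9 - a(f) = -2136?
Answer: 1596885396105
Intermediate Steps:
r = -1261 (r = -2 - 1259 = -1261)
v(t, k) = ⅖ (v(t, k) = 6/(-3 + 18) = 6/15 = 6*(1/15) = ⅖)
a(f) = 2145 (a(f) = 9 - 1*(-2136) = 9 + 2136 = 2145)
C(K) = K² - 1260*K (C(K) = (K² - 1261*K) + K = K² - 1260*K)
T = 1596885393960 (T = (-556*(-1260 - 556) - 1830683)*(-2361273 + 416193) = (-556*(-1816) - 1830683)*(-1945080) = (1009696 - 1830683)*(-1945080) = -820987*(-1945080) = 1596885393960)
a(v(-16, -38)) + T = 2145 + 1596885393960 = 1596885396105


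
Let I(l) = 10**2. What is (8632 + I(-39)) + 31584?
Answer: 40316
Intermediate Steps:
I(l) = 100
(8632 + I(-39)) + 31584 = (8632 + 100) + 31584 = 8732 + 31584 = 40316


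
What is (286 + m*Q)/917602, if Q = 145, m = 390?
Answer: 28418/458801 ≈ 0.061940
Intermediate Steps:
(286 + m*Q)/917602 = (286 + 390*145)/917602 = (286 + 56550)*(1/917602) = 56836*(1/917602) = 28418/458801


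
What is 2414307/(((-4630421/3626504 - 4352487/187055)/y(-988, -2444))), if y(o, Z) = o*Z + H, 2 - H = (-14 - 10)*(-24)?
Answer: -3953710554521726154691920/16650454915603 ≈ -2.3745e+11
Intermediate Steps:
H = -574 (H = 2 - (-14 - 10)*(-24) = 2 - (-24)*(-24) = 2 - 1*576 = 2 - 576 = -574)
y(o, Z) = -574 + Z*o (y(o, Z) = o*Z - 574 = Z*o - 574 = -574 + Z*o)
2414307/(((-4630421/3626504 - 4352487/187055)/y(-988, -2444))) = 2414307/(((-4630421/3626504 - 4352487/187055)/(-574 - 2444*(-988)))) = 2414307/(((-4630421*1/3626504 - 4352487*1/187055)/(-574 + 2414672))) = 2414307/(((-4630421/3626504 - 4352487/187055)/2414098)) = 2414307/((-16650454915603/678355705720*1/2414098)) = 2414307/(-16650454915603/1637617152467240560) = 2414307*(-1637617152467240560/16650454915603) = -3953710554521726154691920/16650454915603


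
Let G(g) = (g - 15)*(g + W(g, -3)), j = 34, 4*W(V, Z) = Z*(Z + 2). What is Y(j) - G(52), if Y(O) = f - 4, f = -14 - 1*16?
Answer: -7943/4 ≈ -1985.8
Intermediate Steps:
W(V, Z) = Z*(2 + Z)/4 (W(V, Z) = (Z*(Z + 2))/4 = (Z*(2 + Z))/4 = Z*(2 + Z)/4)
f = -30 (f = -14 - 16 = -30)
G(g) = (-15 + g)*(¾ + g) (G(g) = (g - 15)*(g + (¼)*(-3)*(2 - 3)) = (-15 + g)*(g + (¼)*(-3)*(-1)) = (-15 + g)*(g + ¾) = (-15 + g)*(¾ + g))
Y(O) = -34 (Y(O) = -30 - 4 = -34)
Y(j) - G(52) = -34 - (-45/4 + 52² - 57/4*52) = -34 - (-45/4 + 2704 - 741) = -34 - 1*7807/4 = -34 - 7807/4 = -7943/4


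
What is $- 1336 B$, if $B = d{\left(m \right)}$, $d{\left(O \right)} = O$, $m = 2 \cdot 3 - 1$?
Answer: $-6680$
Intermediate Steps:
$m = 5$ ($m = 6 - 1 = 5$)
$B = 5$
$- 1336 B = \left(-1336\right) 5 = -6680$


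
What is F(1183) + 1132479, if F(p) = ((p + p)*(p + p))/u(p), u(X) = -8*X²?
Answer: 2264957/2 ≈ 1.1325e+6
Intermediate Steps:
F(p) = -½ (F(p) = ((p + p)*(p + p))/((-8*p²)) = ((2*p)*(2*p))*(-1/(8*p²)) = (4*p²)*(-1/(8*p²)) = -½)
F(1183) + 1132479 = -½ + 1132479 = 2264957/2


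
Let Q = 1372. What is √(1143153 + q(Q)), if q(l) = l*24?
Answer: √1176081 ≈ 1084.5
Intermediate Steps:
q(l) = 24*l
√(1143153 + q(Q)) = √(1143153 + 24*1372) = √(1143153 + 32928) = √1176081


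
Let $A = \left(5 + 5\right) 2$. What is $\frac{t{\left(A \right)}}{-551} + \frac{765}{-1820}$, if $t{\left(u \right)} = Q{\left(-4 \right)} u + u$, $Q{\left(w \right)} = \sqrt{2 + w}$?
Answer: $- \frac{91583}{200564} - \frac{20 i \sqrt{2}}{551} \approx -0.45663 - 0.051333 i$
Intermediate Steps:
$A = 20$ ($A = 10 \cdot 2 = 20$)
$t{\left(u \right)} = u + i u \sqrt{2}$ ($t{\left(u \right)} = \sqrt{2 - 4} u + u = \sqrt{-2} u + u = i \sqrt{2} u + u = i u \sqrt{2} + u = u + i u \sqrt{2}$)
$\frac{t{\left(A \right)}}{-551} + \frac{765}{-1820} = \frac{20 \left(1 + i \sqrt{2}\right)}{-551} + \frac{765}{-1820} = \left(20 + 20 i \sqrt{2}\right) \left(- \frac{1}{551}\right) + 765 \left(- \frac{1}{1820}\right) = \left(- \frac{20}{551} - \frac{20 i \sqrt{2}}{551}\right) - \frac{153}{364} = - \frac{91583}{200564} - \frac{20 i \sqrt{2}}{551}$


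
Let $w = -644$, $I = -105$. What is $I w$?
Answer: $67620$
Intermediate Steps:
$I w = \left(-105\right) \left(-644\right) = 67620$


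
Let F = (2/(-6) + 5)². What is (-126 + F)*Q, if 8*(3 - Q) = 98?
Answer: 17353/18 ≈ 964.06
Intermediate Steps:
F = 196/9 (F = (2*(-⅙) + 5)² = (-⅓ + 5)² = (14/3)² = 196/9 ≈ 21.778)
Q = -37/4 (Q = 3 - ⅛*98 = 3 - 49/4 = -37/4 ≈ -9.2500)
(-126 + F)*Q = (-126 + 196/9)*(-37/4) = -938/9*(-37/4) = 17353/18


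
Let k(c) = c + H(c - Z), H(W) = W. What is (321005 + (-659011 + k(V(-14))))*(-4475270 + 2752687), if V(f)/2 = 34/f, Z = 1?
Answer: 4075832920211/7 ≈ 5.8226e+11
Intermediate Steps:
V(f) = 68/f (V(f) = 2*(34/f) = 68/f)
k(c) = -1 + 2*c (k(c) = c + (c - 1*1) = c + (c - 1) = c + (-1 + c) = -1 + 2*c)
(321005 + (-659011 + k(V(-14))))*(-4475270 + 2752687) = (321005 + (-659011 + (-1 + 2*(68/(-14)))))*(-4475270 + 2752687) = (321005 + (-659011 + (-1 + 2*(68*(-1/14)))))*(-1722583) = (321005 + (-659011 + (-1 + 2*(-34/7))))*(-1722583) = (321005 + (-659011 + (-1 - 68/7)))*(-1722583) = (321005 + (-659011 - 75/7))*(-1722583) = (321005 - 4613152/7)*(-1722583) = -2366117/7*(-1722583) = 4075832920211/7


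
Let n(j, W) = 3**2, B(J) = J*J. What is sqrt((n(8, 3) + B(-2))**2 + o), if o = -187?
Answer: 3*I*sqrt(2) ≈ 4.2426*I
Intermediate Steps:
B(J) = J**2
n(j, W) = 9
sqrt((n(8, 3) + B(-2))**2 + o) = sqrt((9 + (-2)**2)**2 - 187) = sqrt((9 + 4)**2 - 187) = sqrt(13**2 - 187) = sqrt(169 - 187) = sqrt(-18) = 3*I*sqrt(2)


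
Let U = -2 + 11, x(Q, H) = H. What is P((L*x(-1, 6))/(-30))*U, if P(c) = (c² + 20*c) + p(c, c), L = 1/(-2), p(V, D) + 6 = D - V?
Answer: -3591/100 ≈ -35.910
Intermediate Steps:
p(V, D) = -6 + D - V (p(V, D) = -6 + (D - V) = -6 + D - V)
L = -½ ≈ -0.50000
U = 9
P(c) = -6 + c² + 20*c (P(c) = (c² + 20*c) + (-6 + c - c) = (c² + 20*c) - 6 = -6 + c² + 20*c)
P((L*x(-1, 6))/(-30))*U = (-6 + (-½*6/(-30))² + 20*(-½*6/(-30)))*9 = (-6 + (-3*(-1/30))² + 20*(-3*(-1/30)))*9 = (-6 + (⅒)² + 20*(⅒))*9 = (-6 + 1/100 + 2)*9 = -399/100*9 = -3591/100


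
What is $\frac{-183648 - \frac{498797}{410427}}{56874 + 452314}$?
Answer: $- \frac{75374596493}{208984503276} \approx -0.36067$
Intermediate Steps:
$\frac{-183648 - \frac{498797}{410427}}{56874 + 452314} = \frac{-183648 - \frac{498797}{410427}}{509188} = \left(-183648 - \frac{498797}{410427}\right) \frac{1}{509188} = \left(- \frac{75374596493}{410427}\right) \frac{1}{509188} = - \frac{75374596493}{208984503276}$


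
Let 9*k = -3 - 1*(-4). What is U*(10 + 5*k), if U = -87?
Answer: -2755/3 ≈ -918.33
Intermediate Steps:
k = 1/9 (k = (-3 - 1*(-4))/9 = (-3 + 4)/9 = (1/9)*1 = 1/9 ≈ 0.11111)
U*(10 + 5*k) = -87*(10 + 5*(1/9)) = -87*(10 + 5/9) = -87*95/9 = -2755/3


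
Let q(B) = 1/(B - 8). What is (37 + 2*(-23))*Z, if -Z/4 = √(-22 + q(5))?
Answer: 12*I*√201 ≈ 170.13*I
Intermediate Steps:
q(B) = 1/(-8 + B)
Z = -4*I*√201/3 (Z = -4*√(-22 + 1/(-8 + 5)) = -4*√(-22 + 1/(-3)) = -4*√(-22 - ⅓) = -4*I*√201/3 ≈ -18.903*I)
(37 + 2*(-23))*Z = (37 + 2*(-23))*(-4*I*√201/3) = (37 - 46)*(-4*I*√201/3) = -(-12)*I*√201 = 12*I*√201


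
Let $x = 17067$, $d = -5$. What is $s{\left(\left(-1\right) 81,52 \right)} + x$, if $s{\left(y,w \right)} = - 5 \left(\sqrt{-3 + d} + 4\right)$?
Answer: $17047 - 10 i \sqrt{2} \approx 17047.0 - 14.142 i$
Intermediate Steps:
$s{\left(y,w \right)} = -20 - 10 i \sqrt{2}$ ($s{\left(y,w \right)} = - 5 \left(\sqrt{-3 - 5} + 4\right) = - 5 \left(\sqrt{-8} + 4\right) = - 5 \left(2 i \sqrt{2} + 4\right) = - 5 \left(4 + 2 i \sqrt{2}\right) = -20 - 10 i \sqrt{2}$)
$s{\left(\left(-1\right) 81,52 \right)} + x = \left(-20 - 10 i \sqrt{2}\right) + 17067 = 17047 - 10 i \sqrt{2}$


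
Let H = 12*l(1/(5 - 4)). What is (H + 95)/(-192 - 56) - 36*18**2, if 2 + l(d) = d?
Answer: -2892755/248 ≈ -11664.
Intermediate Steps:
l(d) = -2 + d
H = -12 (H = 12*(-2 + 1/(5 - 4)) = 12*(-2 + 1/1) = 12*(-2 + 1) = 12*(-1) = -12)
(H + 95)/(-192 - 56) - 36*18**2 = (-12 + 95)/(-192 - 56) - 36*18**2 = 83/(-248) - 36*324 = 83*(-1/248) - 11664 = -83/248 - 11664 = -2892755/248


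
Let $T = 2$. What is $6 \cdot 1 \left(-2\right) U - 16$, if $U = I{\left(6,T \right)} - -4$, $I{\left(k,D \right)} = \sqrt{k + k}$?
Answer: $-64 - 24 \sqrt{3} \approx -105.57$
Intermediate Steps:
$I{\left(k,D \right)} = \sqrt{2} \sqrt{k}$ ($I{\left(k,D \right)} = \sqrt{2 k} = \sqrt{2} \sqrt{k}$)
$U = 4 + 2 \sqrt{3}$ ($U = \sqrt{2} \sqrt{6} - -4 = 2 \sqrt{3} + 4 = 4 + 2 \sqrt{3} \approx 7.4641$)
$6 \cdot 1 \left(-2\right) U - 16 = 6 \cdot 1 \left(-2\right) \left(4 + 2 \sqrt{3}\right) - 16 = 6 \left(-2\right) \left(4 + 2 \sqrt{3}\right) - 16 = - 12 \left(4 + 2 \sqrt{3}\right) - 16 = \left(-48 - 24 \sqrt{3}\right) - 16 = -64 - 24 \sqrt{3}$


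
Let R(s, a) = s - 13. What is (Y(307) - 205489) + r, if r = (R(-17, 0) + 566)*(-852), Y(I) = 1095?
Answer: -661066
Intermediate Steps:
R(s, a) = -13 + s
r = -456672 (r = ((-13 - 17) + 566)*(-852) = (-30 + 566)*(-852) = 536*(-852) = -456672)
(Y(307) - 205489) + r = (1095 - 205489) - 456672 = -204394 - 456672 = -661066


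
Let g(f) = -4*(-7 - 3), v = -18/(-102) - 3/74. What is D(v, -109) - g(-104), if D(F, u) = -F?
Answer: -50491/1258 ≈ -40.136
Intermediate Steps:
v = 171/1258 (v = -18*(-1/102) - 3*1/74 = 3/17 - 3/74 = 171/1258 ≈ 0.13593)
g(f) = 40 (g(f) = -4*(-10) = 40)
D(v, -109) - g(-104) = -1*171/1258 - 1*40 = -171/1258 - 40 = -50491/1258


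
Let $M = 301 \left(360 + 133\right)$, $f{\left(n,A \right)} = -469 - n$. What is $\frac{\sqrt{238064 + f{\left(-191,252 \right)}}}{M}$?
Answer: $\frac{\sqrt{237786}}{148393} \approx 0.0032861$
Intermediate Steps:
$M = 148393$ ($M = 301 \cdot 493 = 148393$)
$\frac{\sqrt{238064 + f{\left(-191,252 \right)}}}{M} = \frac{\sqrt{238064 - 278}}{148393} = \sqrt{238064 + \left(-469 + 191\right)} \frac{1}{148393} = \sqrt{238064 - 278} \cdot \frac{1}{148393} = \sqrt{237786} \cdot \frac{1}{148393} = \frac{\sqrt{237786}}{148393}$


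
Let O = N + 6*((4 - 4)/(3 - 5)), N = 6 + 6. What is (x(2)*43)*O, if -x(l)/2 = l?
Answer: -2064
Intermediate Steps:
x(l) = -2*l
N = 12
O = 12 (O = 12 + 6*((4 - 4)/(3 - 5)) = 12 + 6*(0/(-2)) = 12 + 6*(0*(-½)) = 12 + 6*0 = 12 + 0 = 12)
(x(2)*43)*O = (-2*2*43)*12 = -4*43*12 = -172*12 = -2064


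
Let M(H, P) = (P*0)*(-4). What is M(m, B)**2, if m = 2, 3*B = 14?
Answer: 0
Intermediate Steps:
B = 14/3 (B = (1/3)*14 = 14/3 ≈ 4.6667)
M(H, P) = 0 (M(H, P) = 0*(-4) = 0)
M(m, B)**2 = 0**2 = 0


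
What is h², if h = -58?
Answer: 3364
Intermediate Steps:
h² = (-58)² = 3364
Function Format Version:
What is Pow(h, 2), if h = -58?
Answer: 3364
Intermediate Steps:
Pow(h, 2) = Pow(-58, 2) = 3364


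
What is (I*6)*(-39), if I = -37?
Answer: 8658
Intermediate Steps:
(I*6)*(-39) = -37*6*(-39) = -222*(-39) = 8658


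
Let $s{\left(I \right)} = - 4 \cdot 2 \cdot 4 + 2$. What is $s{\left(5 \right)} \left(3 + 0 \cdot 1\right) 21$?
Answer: $-1890$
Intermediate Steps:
$s{\left(I \right)} = -30$ ($s{\left(I \right)} = \left(-4\right) 8 + 2 = -32 + 2 = -30$)
$s{\left(5 \right)} \left(3 + 0 \cdot 1\right) 21 = - 30 \left(3 + 0 \cdot 1\right) 21 = - 30 \left(3 + 0\right) 21 = \left(-30\right) 3 \cdot 21 = \left(-90\right) 21 = -1890$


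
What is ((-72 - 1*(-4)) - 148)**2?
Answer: 46656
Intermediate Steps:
((-72 - 1*(-4)) - 148)**2 = ((-72 + 4) - 148)**2 = (-68 - 148)**2 = (-216)**2 = 46656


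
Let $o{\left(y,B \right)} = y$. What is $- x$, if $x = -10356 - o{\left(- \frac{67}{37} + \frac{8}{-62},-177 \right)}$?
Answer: $\frac{11876107}{1147} \approx 10354.0$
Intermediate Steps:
$x = - \frac{11876107}{1147}$ ($x = -10356 - \left(- \frac{67}{37} + \frac{8}{-62}\right) = -10356 - \left(\left(-67\right) \frac{1}{37} + 8 \left(- \frac{1}{62}\right)\right) = -10356 - \left(- \frac{67}{37} - \frac{4}{31}\right) = -10356 - - \frac{2225}{1147} = -10356 + \frac{2225}{1147} = - \frac{11876107}{1147} \approx -10354.0$)
$- x = \left(-1\right) \left(- \frac{11876107}{1147}\right) = \frac{11876107}{1147}$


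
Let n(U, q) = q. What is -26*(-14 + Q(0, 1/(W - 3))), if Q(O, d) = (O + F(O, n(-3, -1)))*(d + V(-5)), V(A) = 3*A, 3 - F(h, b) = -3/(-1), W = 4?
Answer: 364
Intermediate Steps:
F(h, b) = 0 (F(h, b) = 3 - (-3)/(-1) = 3 - (-3)*(-1) = 3 - 1*3 = 3 - 3 = 0)
Q(O, d) = O*(-15 + d) (Q(O, d) = (O + 0)*(d + 3*(-5)) = O*(d - 15) = O*(-15 + d))
-26*(-14 + Q(0, 1/(W - 3))) = -26*(-14 + 0*(-15 + 1/(4 - 3))) = -26*(-14 + 0*(-15 + 1/1)) = -26*(-14 + 0*(-15 + 1)) = -26*(-14 + 0*(-14)) = -26*(-14 + 0) = -26*(-14) = 364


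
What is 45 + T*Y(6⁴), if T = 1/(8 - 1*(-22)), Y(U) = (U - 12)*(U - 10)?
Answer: 275429/5 ≈ 55086.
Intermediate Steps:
Y(U) = (-12 + U)*(-10 + U)
T = 1/30 (T = 1/(8 + 22) = 1/30 ≈ 0.033333)
45 + T*Y(6⁴) = 45 + (120 + (6⁴)² - 22*6⁴)/30 = 45 + (120 + 1296² - 22*1296)/30 = 45 + (120 + 1679616 - 28512)/30 = 45 + (1/30)*1651224 = 45 + 275204/5 = 275429/5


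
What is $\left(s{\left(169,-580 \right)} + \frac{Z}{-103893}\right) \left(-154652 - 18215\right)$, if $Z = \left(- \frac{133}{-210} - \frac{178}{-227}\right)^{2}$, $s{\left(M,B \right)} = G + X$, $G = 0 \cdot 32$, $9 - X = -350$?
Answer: $- \frac{299010907614558734297}{4818152157300} \approx -6.2059 \cdot 10^{7}$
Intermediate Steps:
$X = 359$ ($X = 9 - -350 = 9 + 350 = 359$)
$G = 0$
$s{\left(M,B \right)} = 359$ ($s{\left(M,B \right)} = 0 + 359 = 359$)
$Z = \frac{93180409}{46376100}$ ($Z = \left(\left(-133\right) \left(- \frac{1}{210}\right) - - \frac{178}{227}\right)^{2} = \left(\frac{19}{30} + \frac{178}{227}\right)^{2} = \left(\frac{9653}{6810}\right)^{2} = \frac{93180409}{46376100} \approx 2.0092$)
$\left(s{\left(169,-580 \right)} + \frac{Z}{-103893}\right) \left(-154652 - 18215\right) = \left(359 + \frac{93180409}{46376100 \left(-103893\right)}\right) \left(-154652 - 18215\right) = \left(359 + \frac{93180409}{46376100} \left(- \frac{1}{103893}\right)\right) \left(-172867\right) = \left(359 - \frac{93180409}{4818152157300}\right) \left(-172867\right) = \frac{1729716531290291}{4818152157300} \left(-172867\right) = - \frac{299010907614558734297}{4818152157300}$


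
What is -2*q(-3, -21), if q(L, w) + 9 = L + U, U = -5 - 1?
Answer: 36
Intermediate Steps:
U = -6
q(L, w) = -15 + L (q(L, w) = -9 + (L - 6) = -9 + (-6 + L) = -15 + L)
-2*q(-3, -21) = -2*(-15 - 3) = -2*(-18) = 36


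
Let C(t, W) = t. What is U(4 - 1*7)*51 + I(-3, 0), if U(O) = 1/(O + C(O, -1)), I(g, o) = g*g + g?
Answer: -5/2 ≈ -2.5000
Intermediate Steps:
I(g, o) = g + g² (I(g, o) = g² + g = g + g²)
U(O) = 1/(2*O) (U(O) = 1/(O + O) = 1/(2*O))
U(4 - 1*7)*51 + I(-3, 0) = (1/(2*(4 - 1*7)))*51 - 3*(1 - 3) = (1/(2*(4 - 7)))*51 - 3*(-2) = ((½)/(-3))*51 + 6 = ((½)*(-⅓))*51 + 6 = -⅙*51 + 6 = -17/2 + 6 = -5/2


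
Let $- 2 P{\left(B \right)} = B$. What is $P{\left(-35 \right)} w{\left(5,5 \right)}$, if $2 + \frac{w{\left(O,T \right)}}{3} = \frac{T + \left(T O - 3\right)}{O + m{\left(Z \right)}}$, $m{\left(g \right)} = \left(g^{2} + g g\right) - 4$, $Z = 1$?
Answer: $\frac{735}{2} \approx 367.5$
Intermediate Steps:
$P{\left(B \right)} = - \frac{B}{2}$
$m{\left(g \right)} = -4 + 2 g^{2}$ ($m{\left(g \right)} = \left(g^{2} + g^{2}\right) - 4 = 2 g^{2} - 4 = -4 + 2 g^{2}$)
$w{\left(O,T \right)} = -6 + \frac{3 \left(-3 + T + O T\right)}{-2 + O}$ ($w{\left(O,T \right)} = -6 + 3 \frac{T + \left(T O - 3\right)}{O - \left(4 - 2 \cdot 1^{2}\right)} = -6 + 3 \frac{T + \left(O T - 3\right)}{O + \left(-4 + 2 \cdot 1\right)} = -6 + 3 \frac{T + \left(-3 + O T\right)}{O + \left(-4 + 2\right)} = -6 + 3 \frac{-3 + T + O T}{O - 2} = -6 + 3 \frac{-3 + T + O T}{-2 + O} = -6 + \frac{3 \left(-3 + T + O T\right)}{-2 + O}$)
$P{\left(-35 \right)} w{\left(5,5 \right)} = \left(- \frac{1}{2}\right) \left(-35\right) \frac{3 \left(1 + 5 - 10 + 5 \cdot 5\right)}{-2 + 5} = \frac{35 \frac{3 \left(1 + 5 - 10 + 25\right)}{3}}{2} = \frac{35 \cdot 3 \cdot \frac{1}{3} \cdot 21}{2} = \frac{35}{2} \cdot 21 = \frac{735}{2}$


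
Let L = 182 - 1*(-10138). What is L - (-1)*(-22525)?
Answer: -12205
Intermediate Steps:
L = 10320 (L = 182 + 10138 = 10320)
L - (-1)*(-22525) = 10320 - (-1)*(-22525) = 10320 - 1*22525 = 10320 - 22525 = -12205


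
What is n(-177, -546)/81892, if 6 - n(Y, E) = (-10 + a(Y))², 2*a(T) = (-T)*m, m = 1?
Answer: -24625/327568 ≈ -0.075175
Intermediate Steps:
a(T) = -T/2 (a(T) = (-T*1)/2 = (-T)/2 = -T/2)
n(Y, E) = 6 - (-10 - Y/2)²
n(-177, -546)/81892 = (6 - (20 - 177)²/4)/81892 = (6 - ¼*(-157)²)*(1/81892) = (6 - ¼*24649)*(1/81892) = (6 - 24649/4)*(1/81892) = -24625/4*1/81892 = -24625/327568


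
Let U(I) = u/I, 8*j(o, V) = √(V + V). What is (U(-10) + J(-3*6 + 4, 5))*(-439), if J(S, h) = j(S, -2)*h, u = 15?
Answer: 1317/2 - 2195*I/4 ≈ 658.5 - 548.75*I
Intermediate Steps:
j(o, V) = √2*√V/8 (j(o, V) = √(V + V)/8 = √(2*V)/8 = (√2*√V)/8 = √2*√V/8)
U(I) = 15/I
J(S, h) = I*h/4 (J(S, h) = (√2*√(-2)/8)*h = (√2*(I*√2)/8)*h = (I/4)*h = I*h/4)
(U(-10) + J(-3*6 + 4, 5))*(-439) = (15/(-10) + (¼)*I*5)*(-439) = (15*(-⅒) + 5*I/4)*(-439) = (-3/2 + 5*I/4)*(-439) = 1317/2 - 2195*I/4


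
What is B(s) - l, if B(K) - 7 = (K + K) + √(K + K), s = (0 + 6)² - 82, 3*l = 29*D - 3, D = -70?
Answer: 1778/3 + 2*I*√23 ≈ 592.67 + 9.5917*I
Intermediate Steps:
l = -2033/3 (l = (29*(-70) - 3)/3 = (-2030 - 3)/3 = (⅓)*(-2033) = -2033/3 ≈ -677.67)
s = -46 (s = 6² - 82 = 36 - 82 = -46)
B(K) = 7 + 2*K + √2*√K (B(K) = 7 + ((K + K) + √(K + K)) = 7 + (2*K + √(2*K)) = 7 + (2*K + √2*√K) = 7 + 2*K + √2*√K)
B(s) - l = (7 + 2*(-46) + √2*√(-46)) - 1*(-2033/3) = (7 - 92 + √2*(I*√46)) + 2033/3 = (7 - 92 + 2*I*√23) + 2033/3 = (-85 + 2*I*√23) + 2033/3 = 1778/3 + 2*I*√23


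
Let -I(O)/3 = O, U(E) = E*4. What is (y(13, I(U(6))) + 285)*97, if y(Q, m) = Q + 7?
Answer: 29585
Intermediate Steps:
U(E) = 4*E
I(O) = -3*O
y(Q, m) = 7 + Q
(y(13, I(U(6))) + 285)*97 = ((7 + 13) + 285)*97 = (20 + 285)*97 = 305*97 = 29585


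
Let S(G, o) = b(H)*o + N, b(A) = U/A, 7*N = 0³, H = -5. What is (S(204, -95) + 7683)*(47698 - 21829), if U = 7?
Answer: 202192104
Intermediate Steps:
N = 0 (N = (⅐)*0³ = (⅐)*0 = 0)
b(A) = 7/A
S(G, o) = -7*o/5 (S(G, o) = (7/(-5))*o + 0 = (7*(-⅕))*o + 0 = -7*o/5 + 0 = -7*o/5)
(S(204, -95) + 7683)*(47698 - 21829) = (-7/5*(-95) + 7683)*(47698 - 21829) = (133 + 7683)*25869 = 7816*25869 = 202192104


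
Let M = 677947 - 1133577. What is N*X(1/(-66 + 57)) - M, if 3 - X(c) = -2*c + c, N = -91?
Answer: 4098304/9 ≈ 4.5537e+5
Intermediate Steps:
X(c) = 3 + c (X(c) = 3 - (-2*c + c) = 3 - (-1)*c = 3 + c)
M = -455630
N*X(1/(-66 + 57)) - M = -91*(3 + 1/(-66 + 57)) - 1*(-455630) = -91*(3 + 1/(-9)) + 455630 = -91*(3 - ⅑) + 455630 = -91*26/9 + 455630 = -2366/9 + 455630 = 4098304/9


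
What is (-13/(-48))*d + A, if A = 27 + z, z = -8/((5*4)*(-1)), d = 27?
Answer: 2777/80 ≈ 34.713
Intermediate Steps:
z = ⅖ (z = -8/(20*(-1)) = -8/(-20) = -8*(-1/20) = ⅖ ≈ 0.40000)
A = 137/5 (A = 27 + ⅖ = 137/5 ≈ 27.400)
(-13/(-48))*d + A = -13/(-48)*27 + 137/5 = -13*(-1/48)*27 + 137/5 = (13/48)*27 + 137/5 = 117/16 + 137/5 = 2777/80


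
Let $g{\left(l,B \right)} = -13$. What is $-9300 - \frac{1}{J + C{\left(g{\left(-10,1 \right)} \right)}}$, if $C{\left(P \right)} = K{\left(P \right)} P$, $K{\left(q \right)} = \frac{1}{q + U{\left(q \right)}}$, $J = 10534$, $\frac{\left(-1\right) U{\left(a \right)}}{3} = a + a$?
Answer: $- \frac{489821705}{52669} \approx -9300.0$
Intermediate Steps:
$U{\left(a \right)} = - 6 a$ ($U{\left(a \right)} = - 3 \left(a + a\right) = - 3 \cdot 2 a = - 6 a$)
$K{\left(q \right)} = - \frac{1}{5 q}$ ($K{\left(q \right)} = \frac{1}{q - 6 q} = \frac{1}{\left(-5\right) q} = - \frac{1}{5 q}$)
$C{\left(P \right)} = - \frac{1}{5}$ ($C{\left(P \right)} = - \frac{1}{5 P} P = - \frac{1}{5}$)
$-9300 - \frac{1}{J + C{\left(g{\left(-10,1 \right)} \right)}} = -9300 - \frac{1}{10534 - \frac{1}{5}} = -9300 - \frac{1}{\frac{52669}{5}} = -9300 - \frac{5}{52669} = - \frac{489821705}{52669}$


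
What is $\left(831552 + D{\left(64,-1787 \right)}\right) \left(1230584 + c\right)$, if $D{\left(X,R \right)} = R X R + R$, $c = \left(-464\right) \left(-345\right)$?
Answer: $285371735962984$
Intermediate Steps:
$c = 160080$
$D{\left(X,R \right)} = R + X R^{2}$ ($D{\left(X,R \right)} = X R^{2} + R = R + X R^{2}$)
$\left(831552 + D{\left(64,-1787 \right)}\right) \left(1230584 + c\right) = \left(831552 - 1787 \left(1 - 114368\right)\right) \left(1230584 + 160080\right) = \left(831552 - 1787 \left(1 - 114368\right)\right) 1390664 = \left(831552 - -204373829\right) 1390664 = \left(831552 + 204373829\right) 1390664 = 205205381 \cdot 1390664 = 285371735962984$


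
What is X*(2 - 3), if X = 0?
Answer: 0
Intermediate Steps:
X*(2 - 3) = 0*(2 - 3) = 0*(-1) = 0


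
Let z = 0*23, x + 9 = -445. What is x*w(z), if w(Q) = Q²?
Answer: 0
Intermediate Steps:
x = -454 (x = -9 - 445 = -454)
z = 0
x*w(z) = -454*0² = -454*0 = 0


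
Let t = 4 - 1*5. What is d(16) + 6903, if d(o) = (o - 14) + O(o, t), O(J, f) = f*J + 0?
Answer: 6889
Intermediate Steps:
t = -1 (t = 4 - 5 = -1)
O(J, f) = J*f (O(J, f) = J*f + 0 = J*f)
d(o) = -14 (d(o) = (o - 14) + o*(-1) = (-14 + o) - o = -14)
d(16) + 6903 = -14 + 6903 = 6889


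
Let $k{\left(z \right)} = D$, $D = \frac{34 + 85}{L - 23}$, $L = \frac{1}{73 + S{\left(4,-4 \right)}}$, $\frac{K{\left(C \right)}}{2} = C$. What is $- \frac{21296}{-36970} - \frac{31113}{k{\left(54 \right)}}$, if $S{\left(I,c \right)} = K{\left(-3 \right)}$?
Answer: $\frac{126539365172}{21054415} \approx 6010.1$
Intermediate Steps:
$K{\left(C \right)} = 2 C$
$S{\left(I,c \right)} = -6$ ($S{\left(I,c \right)} = 2 \left(-3\right) = -6$)
$L = \frac{1}{67}$ ($L = \frac{1}{73 - 6} = \frac{1}{67} \approx 0.014925$)
$D = - \frac{1139}{220}$ ($D = \frac{34 + 85}{\frac{1}{67} - 23} = \frac{119}{\frac{1}{67} - 23} = \frac{119}{- \frac{1540}{67}} = 119 \left(- \frac{67}{1540}\right) = - \frac{1139}{220} \approx -5.1773$)
$k{\left(z \right)} = - \frac{1139}{220}$
$- \frac{21296}{-36970} - \frac{31113}{k{\left(54 \right)}} = - \frac{21296}{-36970} - \frac{31113}{- \frac{1139}{220}} = \left(-21296\right) \left(- \frac{1}{36970}\right) - - \frac{6844860}{1139} = \frac{10648}{18485} + \frac{6844860}{1139} = \frac{126539365172}{21054415}$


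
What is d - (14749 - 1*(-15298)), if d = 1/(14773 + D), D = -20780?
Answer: -180492330/6007 ≈ -30047.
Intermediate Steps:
d = -1/6007 (d = 1/(14773 - 20780) = 1/(-6007) = -1/6007 ≈ -0.00016647)
d - (14749 - 1*(-15298)) = -1/6007 - (14749 - 1*(-15298)) = -1/6007 - (14749 + 15298) = -1/6007 - 1*30047 = -1/6007 - 30047 = -180492330/6007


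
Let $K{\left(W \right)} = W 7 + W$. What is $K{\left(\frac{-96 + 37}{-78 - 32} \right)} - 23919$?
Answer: $- \frac{1315309}{55} \approx -23915.0$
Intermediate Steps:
$K{\left(W \right)} = 8 W$ ($K{\left(W \right)} = 7 W + W = 8 W$)
$K{\left(\frac{-96 + 37}{-78 - 32} \right)} - 23919 = 8 \frac{-96 + 37}{-78 - 32} - 23919 = 8 \left(- \frac{59}{-110}\right) - 23919 = 8 \left(\left(-59\right) \left(- \frac{1}{110}\right)\right) - 23919 = 8 \cdot \frac{59}{110} - 23919 = \frac{236}{55} - 23919 = - \frac{1315309}{55}$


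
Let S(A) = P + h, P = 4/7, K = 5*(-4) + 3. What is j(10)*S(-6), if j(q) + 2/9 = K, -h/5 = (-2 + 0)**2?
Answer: 21080/63 ≈ 334.60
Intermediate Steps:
h = -20 (h = -5*(-2 + 0)**2 = -5*(-2)**2 = -5*4 = -20)
K = -17 (K = -20 + 3 = -17)
P = 4/7 (P = 4*(1/7) = 4/7 ≈ 0.57143)
j(q) = -155/9 (j(q) = -2/9 - 17 = -155/9)
S(A) = -136/7 (S(A) = 4/7 - 20 = -136/7)
j(10)*S(-6) = -155/9*(-136/7) = 21080/63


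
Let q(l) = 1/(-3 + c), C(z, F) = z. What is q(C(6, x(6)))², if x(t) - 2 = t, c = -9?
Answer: 1/144 ≈ 0.0069444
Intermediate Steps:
x(t) = 2 + t
q(l) = -1/12 (q(l) = 1/(-3 - 9) = 1/(-12) = -1/12)
q(C(6, x(6)))² = (-1/12)² = 1/144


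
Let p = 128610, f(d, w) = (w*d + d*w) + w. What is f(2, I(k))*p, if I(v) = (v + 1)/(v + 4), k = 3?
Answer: 2572200/7 ≈ 3.6746e+5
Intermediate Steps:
I(v) = (1 + v)/(4 + v)
f(d, w) = w + 2*d*w (f(d, w) = (d*w + d*w) + w = 2*d*w + w = w + 2*d*w)
f(2, I(k))*p = (((1 + 3)/(4 + 3))*(1 + 2*2))*128610 = ((4/7)*(1 + 4))*128610 = (((⅐)*4)*5)*128610 = ((4/7)*5)*128610 = (20/7)*128610 = 2572200/7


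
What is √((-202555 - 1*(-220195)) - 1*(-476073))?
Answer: 3*√54857 ≈ 702.65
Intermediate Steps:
√((-202555 - 1*(-220195)) - 1*(-476073)) = √((-202555 + 220195) + 476073) = √(17640 + 476073) = √493713 = 3*√54857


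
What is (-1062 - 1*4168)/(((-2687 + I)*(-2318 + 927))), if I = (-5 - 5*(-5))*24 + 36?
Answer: -5230/3019861 ≈ -0.0017319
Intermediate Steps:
I = 516 (I = (-5 + 25)*24 + 36 = 20*24 + 36 = 480 + 36 = 516)
(-1062 - 1*4168)/(((-2687 + I)*(-2318 + 927))) = (-1062 - 1*4168)/(((-2687 + 516)*(-2318 + 927))) = (-1062 - 4168)/((-2171*(-1391))) = -5230/3019861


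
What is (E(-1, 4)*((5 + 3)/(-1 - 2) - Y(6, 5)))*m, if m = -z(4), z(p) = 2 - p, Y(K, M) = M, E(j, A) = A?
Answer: -184/3 ≈ -61.333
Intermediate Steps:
m = 2 (m = -(2 - 1*4) = -(2 - 4) = -1*(-2) = 2)
(E(-1, 4)*((5 + 3)/(-1 - 2) - Y(6, 5)))*m = (4*((5 + 3)/(-1 - 2) - 1*5))*2 = (4*(8/(-3) - 5))*2 = (4*(8*(-⅓) - 5))*2 = (4*(-8/3 - 5))*2 = (4*(-23/3))*2 = -92/3*2 = -184/3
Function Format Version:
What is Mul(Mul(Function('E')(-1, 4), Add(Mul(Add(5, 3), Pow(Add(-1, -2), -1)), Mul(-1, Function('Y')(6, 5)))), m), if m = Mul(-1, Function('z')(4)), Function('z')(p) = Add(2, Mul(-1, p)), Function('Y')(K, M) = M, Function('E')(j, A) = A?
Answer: Rational(-184, 3) ≈ -61.333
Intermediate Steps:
m = 2 (m = Mul(-1, Add(2, Mul(-1, 4))) = Mul(-1, Add(2, -4)) = Mul(-1, -2) = 2)
Mul(Mul(Function('E')(-1, 4), Add(Mul(Add(5, 3), Pow(Add(-1, -2), -1)), Mul(-1, Function('Y')(6, 5)))), m) = Mul(Mul(4, Add(Mul(Add(5, 3), Pow(Add(-1, -2), -1)), Mul(-1, 5))), 2) = Mul(Mul(4, Add(Mul(8, Pow(-3, -1)), -5)), 2) = Mul(Mul(4, Add(Mul(8, Rational(-1, 3)), -5)), 2) = Mul(Mul(4, Add(Rational(-8, 3), -5)), 2) = Mul(Mul(4, Rational(-23, 3)), 2) = Mul(Rational(-92, 3), 2) = Rational(-184, 3)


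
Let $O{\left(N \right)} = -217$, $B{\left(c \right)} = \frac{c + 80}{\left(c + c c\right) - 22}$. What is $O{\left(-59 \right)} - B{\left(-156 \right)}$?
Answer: $- \frac{2621105}{12079} \approx -217.0$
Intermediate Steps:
$B{\left(c \right)} = \frac{80 + c}{-22 + c + c^{2}}$ ($B{\left(c \right)} = \frac{80 + c}{\left(c + c^{2}\right) - 22} = \frac{80 + c}{-22 + c + c^{2}}$)
$O{\left(-59 \right)} - B{\left(-156 \right)} = -217 - \frac{80 - 156}{-22 - 156 + \left(-156\right)^{2}} = -217 - \frac{1}{-22 - 156 + 24336} \left(-76\right) = -217 - \frac{1}{24158} \left(-76\right) = -217 - - \frac{38}{12079} = -217 + \frac{38}{12079} = - \frac{2621105}{12079}$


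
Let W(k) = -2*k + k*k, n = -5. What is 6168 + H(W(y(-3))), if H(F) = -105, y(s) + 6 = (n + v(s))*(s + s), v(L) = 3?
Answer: 6063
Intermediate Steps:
y(s) = -6 - 4*s (y(s) = -6 + (-5 + 3)*(s + s) = -6 - 4*s)
W(k) = k² - 2*k (W(k) = -2*k + k² = k² - 2*k)
6168 + H(W(y(-3))) = 6168 - 105 = 6063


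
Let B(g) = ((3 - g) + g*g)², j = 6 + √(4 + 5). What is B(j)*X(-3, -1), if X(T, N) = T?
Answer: -16875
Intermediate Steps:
j = 9 (j = 6 + √9 = 6 + 3 = 9)
B(g) = (3 + g² - g)² (B(g) = ((3 - g) + g²)² = (3 + g² - g)²)
B(j)*X(-3, -1) = (3 + 9² - 1*9)²*(-3) = (3 + 81 - 9)²*(-3) = 75²*(-3) = 5625*(-3) = -16875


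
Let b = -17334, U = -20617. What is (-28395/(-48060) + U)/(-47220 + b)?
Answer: 3145475/9849096 ≈ 0.31937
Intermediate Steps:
(-28395/(-48060) + U)/(-47220 + b) = (-28395/(-48060) - 20617)/(-47220 - 17334) = (-28395*(-1/48060) - 20617)/(-64554) = (631/1068 - 20617)*(-1/64554) = -22018325/1068*(-1/64554) = 3145475/9849096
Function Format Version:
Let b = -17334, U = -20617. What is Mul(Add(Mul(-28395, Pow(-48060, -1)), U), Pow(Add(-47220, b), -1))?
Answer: Rational(3145475, 9849096) ≈ 0.31937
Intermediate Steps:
Mul(Add(Mul(-28395, Pow(-48060, -1)), U), Pow(Add(-47220, b), -1)) = Mul(Add(Mul(-28395, Pow(-48060, -1)), -20617), Pow(Add(-47220, -17334), -1)) = Mul(Add(Mul(-28395, Rational(-1, 48060)), -20617), Pow(-64554, -1)) = Mul(Add(Rational(631, 1068), -20617), Rational(-1, 64554)) = Mul(Rational(-22018325, 1068), Rational(-1, 64554)) = Rational(3145475, 9849096)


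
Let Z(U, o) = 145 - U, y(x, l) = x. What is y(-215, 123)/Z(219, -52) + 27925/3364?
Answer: 1394855/124468 ≈ 11.207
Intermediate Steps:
y(-215, 123)/Z(219, -52) + 27925/3364 = -215/(145 - 1*219) + 27925/3364 = -215/(145 - 219) + 27925*(1/3364) = -215/(-74) + 27925/3364 = -215*(-1/74) + 27925/3364 = 215/74 + 27925/3364 = 1394855/124468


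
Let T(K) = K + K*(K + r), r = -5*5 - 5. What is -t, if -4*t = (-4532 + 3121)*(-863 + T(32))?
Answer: 1082237/4 ≈ 2.7056e+5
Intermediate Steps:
r = -30 (r = -25 - 5 = -30)
T(K) = K + K*(-30 + K) (T(K) = K + K*(K - 30) = K + K*(-30 + K))
t = -1082237/4 (t = -(-4532 + 3121)*(-863 + 32*(-29 + 32))/4 = -(-1411)*(-863 + 32*3)/4 = -(-1411)*(-863 + 96)/4 = -(-1411)*(-767)/4 = -¼*1082237 = -1082237/4 ≈ -2.7056e+5)
-t = -1*(-1082237/4) = 1082237/4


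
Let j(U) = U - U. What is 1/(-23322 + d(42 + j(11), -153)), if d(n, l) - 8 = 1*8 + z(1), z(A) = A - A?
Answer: -1/23306 ≈ -4.2907e-5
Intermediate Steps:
j(U) = 0
z(A) = 0
d(n, l) = 16 (d(n, l) = 8 + (1*8 + 0) = 8 + (8 + 0) = 8 + 8 = 16)
1/(-23322 + d(42 + j(11), -153)) = 1/(-23322 + 16) = 1/(-23306) = -1/23306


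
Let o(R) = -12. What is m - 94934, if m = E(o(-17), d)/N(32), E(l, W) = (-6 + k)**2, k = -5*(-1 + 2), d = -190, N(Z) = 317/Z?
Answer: -30090206/317 ≈ -94922.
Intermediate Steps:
k = -5 (k = -5*1 = -5)
E(l, W) = 121 (E(l, W) = (-6 - 5)**2 = (-11)**2 = 121)
m = 3872/317 (m = 121/((317/32)) = 121/((317*(1/32))) = 121/(317/32) = 121*(32/317) = 3872/317 ≈ 12.215)
m - 94934 = 3872/317 - 94934 = -30090206/317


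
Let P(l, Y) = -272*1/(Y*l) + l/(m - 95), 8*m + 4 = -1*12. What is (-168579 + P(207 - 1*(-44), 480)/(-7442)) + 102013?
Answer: -361833551178841/5435711220 ≈ -66566.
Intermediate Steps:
m = -2 (m = -½ + (-1*12)/8 = -½ + (⅛)*(-12) = -½ - 3/2 = -2)
P(l, Y) = -l/97 - 272/(Y*l) (P(l, Y) = -272*1/(Y*l) + l/(-2 - 95) = -272*1/(Y*l) + l/(-97) = -272/(Y*l) + l*(-1/97) = -272/(Y*l) - l/97 = -l/97 - 272/(Y*l))
(-168579 + P(207 - 1*(-44), 480)/(-7442)) + 102013 = (-168579 + (-(207 - 1*(-44))/97 - 272/(480*(207 - 1*(-44))))/(-7442)) + 102013 = (-168579 + (-(207 + 44)/97 - 272*1/480/(207 + 44))*(-1/7442)) + 102013 = (-168579 + (-1/97*251 - 272*1/480/251)*(-1/7442)) + 102013 = (-168579 + (-251/97 - 272*1/480*1/251)*(-1/7442)) + 102013 = (-168579 + (-251/97 - 17/7530)*(-1/7442)) + 102013 = (-168579 - 1891679/730410*(-1/7442)) + 102013 = (-168579 + 1891679/5435711220) + 102013 = -916346759864701/5435711220 + 102013 = -361833551178841/5435711220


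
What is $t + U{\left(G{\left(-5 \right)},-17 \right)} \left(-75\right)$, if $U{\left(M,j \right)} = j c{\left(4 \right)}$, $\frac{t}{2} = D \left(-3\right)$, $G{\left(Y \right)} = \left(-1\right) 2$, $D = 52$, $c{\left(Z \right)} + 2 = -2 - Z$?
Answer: $-10512$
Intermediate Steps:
$c{\left(Z \right)} = -4 - Z$ ($c{\left(Z \right)} = -2 - \left(2 + Z\right) = -4 - Z$)
$G{\left(Y \right)} = -2$
$t = -312$ ($t = 2 \cdot 52 \left(-3\right) = 2 \left(-156\right) = -312$)
$U{\left(M,j \right)} = - 8 j$ ($U{\left(M,j \right)} = j \left(-4 - 4\right) = j \left(-8\right) = - 8 j$)
$t + U{\left(G{\left(-5 \right)},-17 \right)} \left(-75\right) = -312 + \left(-8\right) \left(-17\right) \left(-75\right) = -312 + 136 \left(-75\right) = -312 - 10200 = -10512$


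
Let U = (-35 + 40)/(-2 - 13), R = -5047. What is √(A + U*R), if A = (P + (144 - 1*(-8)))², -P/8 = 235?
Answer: √26888997/3 ≈ 1728.5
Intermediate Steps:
U = -⅓ (U = 5/(-15) = 5*(-1/15) = -⅓ ≈ -0.33333)
P = -1880 (P = -8*235 = -1880)
A = 2985984 (A = (-1880 + (144 - 1*(-8)))² = (-1880 + (144 + 8))² = (-1880 + 152)² = (-1728)² = 2985984)
√(A + U*R) = √(2985984 - ⅓*(-5047)) = √(2985984 + 5047/3) = √(8962999/3) = √26888997/3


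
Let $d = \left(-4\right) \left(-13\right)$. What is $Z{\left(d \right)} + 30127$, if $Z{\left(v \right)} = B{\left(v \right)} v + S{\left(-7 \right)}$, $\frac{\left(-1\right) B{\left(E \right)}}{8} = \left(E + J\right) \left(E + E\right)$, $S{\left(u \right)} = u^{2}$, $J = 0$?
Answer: $-2219552$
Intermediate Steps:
$d = 52$
$B{\left(E \right)} = - 16 E^{2}$ ($B{\left(E \right)} = - 8 \left(E + 0\right) \left(E + E\right) = - 8 E 2 E = - 8 \cdot 2 E^{2} = - 16 E^{2}$)
$Z{\left(v \right)} = 49 - 16 v^{3}$ ($Z{\left(v \right)} = - 16 v^{2} v + \left(-7\right)^{2} = - 16 v^{3} + 49 = 49 - 16 v^{3}$)
$Z{\left(d \right)} + 30127 = \left(49 - 16 \cdot 52^{3}\right) + 30127 = \left(49 - 2249728\right) + 30127 = -2249679 + 30127 = -2219552$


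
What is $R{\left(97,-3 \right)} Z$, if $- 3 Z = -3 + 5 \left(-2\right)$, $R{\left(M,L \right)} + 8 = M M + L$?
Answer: $\frac{122174}{3} \approx 40725.0$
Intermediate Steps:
$R{\left(M,L \right)} = -8 + L + M^{2}$ ($R{\left(M,L \right)} = -8 + \left(M M + L\right) = -8 + \left(M^{2} + L\right) = -8 + \left(L + M^{2}\right) = -8 + L + M^{2}$)
$Z = \frac{13}{3}$ ($Z = - \frac{-3 + 5 \left(-2\right)}{3} = - \frac{-3 - 10}{3} = \left(- \frac{1}{3}\right) \left(-13\right) = \frac{13}{3} \approx 4.3333$)
$R{\left(97,-3 \right)} Z = \left(-8 - 3 + 97^{2}\right) \frac{13}{3} = \left(-8 - 3 + 9409\right) \frac{13}{3} = 9398 \cdot \frac{13}{3} = \frac{122174}{3}$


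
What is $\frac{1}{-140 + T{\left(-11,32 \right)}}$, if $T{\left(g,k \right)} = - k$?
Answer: $- \frac{1}{172} \approx -0.005814$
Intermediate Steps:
$\frac{1}{-140 + T{\left(-11,32 \right)}} = \frac{1}{-140 - 32} = \frac{1}{-172} = - \frac{1}{172}$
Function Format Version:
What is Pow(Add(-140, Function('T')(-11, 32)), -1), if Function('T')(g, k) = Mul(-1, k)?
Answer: Rational(-1, 172) ≈ -0.0058140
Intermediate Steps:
Pow(Add(-140, Function('T')(-11, 32)), -1) = Pow(Add(-140, Mul(-1, 32)), -1) = Pow(Add(-140, -32), -1) = Pow(-172, -1) = Rational(-1, 172)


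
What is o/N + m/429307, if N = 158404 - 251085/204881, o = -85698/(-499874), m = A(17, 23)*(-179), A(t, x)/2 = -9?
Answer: 26138651737199360229/3482274414057205531901 ≈ 0.0075062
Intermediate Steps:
A(t, x) = -18 (A(t, x) = 2*(-9) = -18)
m = 3222 (m = -18*(-179) = 3222)
o = 42849/249937 (o = -85698*(-1/499874) = 42849/249937 ≈ 0.17144)
N = 32453718839/204881 (N = 158404 - 251085/204881 = 32453718839/204881 ≈ 1.5840e+5)
o/N + m/429307 = 42849/(249937*(32453718839/204881)) + 3222/429307 = (42849/249937)*(204881/32453718839) + 3222*(1/429307) = 8778945969/8111385125463143 + 3222/429307 = 26138651737199360229/3482274414057205531901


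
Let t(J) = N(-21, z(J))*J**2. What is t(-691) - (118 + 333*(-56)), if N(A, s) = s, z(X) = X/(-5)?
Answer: 330032021/5 ≈ 6.6006e+7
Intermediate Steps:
z(X) = -X/5 (z(X) = X*(-1/5) = -X/5)
t(J) = -J**3/5 (t(J) = (-J/5)*J**2 = -J**3/5)
t(-691) - (118 + 333*(-56)) = -1/5*(-691)**3 - (118 + 333*(-56)) = -1/5*(-329939371) - (118 - 18648) = 329939371/5 - 1*(-18530) = 329939371/5 + 18530 = 330032021/5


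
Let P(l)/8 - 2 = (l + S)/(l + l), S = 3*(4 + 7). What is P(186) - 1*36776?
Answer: -1139414/31 ≈ -36755.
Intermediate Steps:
S = 33 (S = 3*11 = 33)
P(l) = 16 + 4*(33 + l)/l (P(l) = 16 + 8*((l + 33)/(l + l)) = 16 + 8*((33 + l)/((2*l))) = 16 + 8*((33 + l)*(1/(2*l))) = 16 + 8*((33 + l)/(2*l)) = 16 + 4*(33 + l)/l)
P(186) - 1*36776 = (20 + 132/186) - 1*36776 = (20 + 132*(1/186)) - 36776 = (20 + 22/31) - 36776 = 642/31 - 36776 = -1139414/31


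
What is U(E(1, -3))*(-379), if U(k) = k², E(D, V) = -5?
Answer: -9475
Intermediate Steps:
U(E(1, -3))*(-379) = (-5)²*(-379) = 25*(-379) = -9475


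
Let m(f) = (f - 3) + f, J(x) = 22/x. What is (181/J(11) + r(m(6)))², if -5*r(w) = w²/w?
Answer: 786769/100 ≈ 7867.7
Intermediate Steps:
m(f) = -3 + 2*f (m(f) = (-3 + f) + f = -3 + 2*f)
r(w) = -w/5 (r(w) = -w²/(5*w) = -w/5)
(181/J(11) + r(m(6)))² = (181/((22/11)) - (-3 + 2*6)/5)² = (181/((22*(1/11))) - (-3 + 12)/5)² = (181/2 - ⅕*9)² = (181*(½) - 9/5)² = (181/2 - 9/5)² = (887/10)² = 786769/100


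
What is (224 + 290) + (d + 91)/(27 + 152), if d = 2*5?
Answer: 92107/179 ≈ 514.56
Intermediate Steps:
d = 10
(224 + 290) + (d + 91)/(27 + 152) = (224 + 290) + (10 + 91)/(27 + 152) = 514 + 101/179 = 92107/179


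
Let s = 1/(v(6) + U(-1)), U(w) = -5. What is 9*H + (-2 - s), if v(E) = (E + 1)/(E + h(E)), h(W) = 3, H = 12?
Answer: 4037/38 ≈ 106.24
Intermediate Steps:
v(E) = (1 + E)/(3 + E) (v(E) = (E + 1)/(E + 3) = (1 + E)/(3 + E))
s = -9/38 (s = 1/((1 + 6)/(3 + 6) - 5) = 1/(7/9 - 5) = 1/(-38/9) = -9/38 ≈ -0.23684)
9*H + (-2 - s) = 9*12 + (-2 - 1*(-9/38)) = 108 + (-2 + 9/38) = 108 - 67/38 = 4037/38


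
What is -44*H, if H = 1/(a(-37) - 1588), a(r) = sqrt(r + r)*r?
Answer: 34936/1311525 - 814*I*sqrt(74)/1311525 ≈ 0.026638 - 0.005339*I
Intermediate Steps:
a(r) = sqrt(2)*r**(3/2) (a(r) = sqrt(2*r)*r = (sqrt(2)*sqrt(r))*r = sqrt(2)*r**(3/2))
H = 1/(-1588 - 37*I*sqrt(74)) (H = 1/(sqrt(2)*(-37)**(3/2) - 1588) = 1/(sqrt(2)*(-37*I*sqrt(37)) - 1588) = 1/(-37*I*sqrt(74) - 1588) = 1/(-1588 - 37*I*sqrt(74)) ≈ -0.0006054 + 0.00012134*I)
-44*H = -44*I/(-1588*I + 37*sqrt(74))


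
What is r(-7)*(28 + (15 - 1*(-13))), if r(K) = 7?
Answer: 392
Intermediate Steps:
r(-7)*(28 + (15 - 1*(-13))) = 7*(28 + (15 - 1*(-13))) = 7*(28 + (15 + 13)) = 7*(28 + 28) = 7*56 = 392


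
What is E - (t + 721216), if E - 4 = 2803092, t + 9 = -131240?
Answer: 2213129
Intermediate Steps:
t = -131249 (t = -9 - 131240 = -131249)
E = 2803096 (E = 4 + 2803092 = 2803096)
E - (t + 721216) = 2803096 - (-131249 + 721216) = 2803096 - 1*589967 = 2803096 - 589967 = 2213129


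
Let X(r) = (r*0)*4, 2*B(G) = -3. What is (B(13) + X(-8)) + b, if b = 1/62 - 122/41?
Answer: -5668/1271 ≈ -4.4595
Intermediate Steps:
B(G) = -3/2 (B(G) = (1/2)*(-3) = -3/2)
X(r) = 0 (X(r) = 0*4 = 0)
b = -7523/2542 (b = 1*(1/62) - 122*1/41 = 1/62 - 122/41 = -7523/2542 ≈ -2.9595)
(B(13) + X(-8)) + b = (-3/2 + 0) - 7523/2542 = -3/2 - 7523/2542 = -5668/1271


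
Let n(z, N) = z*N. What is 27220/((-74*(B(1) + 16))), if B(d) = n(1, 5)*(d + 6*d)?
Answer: -13610/1887 ≈ -7.2125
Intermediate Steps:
n(z, N) = N*z
B(d) = 35*d (B(d) = (5*1)*(d + 6*d) = 5*(7*d) = 35*d)
27220/((-74*(B(1) + 16))) = 27220/((-74*(35*1 + 16))) = 27220/((-74*(35 + 16))) = 27220/((-74*51)) = 27220/(-3774) = 27220*(-1/3774) = -13610/1887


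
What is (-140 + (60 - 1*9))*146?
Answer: -12994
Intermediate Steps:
(-140 + (60 - 1*9))*146 = (-140 + (60 - 9))*146 = (-140 + 51)*146 = -89*146 = -12994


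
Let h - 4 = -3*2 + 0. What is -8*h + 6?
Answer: 22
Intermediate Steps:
h = -2 (h = 4 + (-3*2 + 0) = 4 + (-6 + 0) = 4 - 6 = -2)
-8*h + 6 = -8*(-2) + 6 = 16 + 6 = 22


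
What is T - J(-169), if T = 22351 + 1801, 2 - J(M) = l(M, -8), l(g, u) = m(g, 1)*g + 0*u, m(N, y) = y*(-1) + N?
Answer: 52880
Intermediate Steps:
m(N, y) = N - y (m(N, y) = -y + N = N - y)
l(g, u) = g*(-1 + g) (l(g, u) = (g - 1*1)*g + 0*u = (g - 1)*g + 0 = (-1 + g)*g + 0 = g*(-1 + g) + 0 = g*(-1 + g))
J(M) = 2 - M*(-1 + M)
T = 24152
T - J(-169) = 24152 - (2 - 1*(-169)*(-1 - 169)) = 24152 - (2 - 1*(-169)*(-170)) = 24152 - (2 - 28730) = 24152 - 1*(-28728) = 24152 + 28728 = 52880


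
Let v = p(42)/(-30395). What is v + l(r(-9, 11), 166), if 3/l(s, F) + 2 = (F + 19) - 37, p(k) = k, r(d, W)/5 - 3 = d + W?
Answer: 85053/4437670 ≈ 0.019166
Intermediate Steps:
r(d, W) = 15 + 5*W + 5*d (r(d, W) = 15 + 5*(d + W) = 15 + 5*(W + d) = 15 + (5*W + 5*d) = 15 + 5*W + 5*d)
l(s, F) = 3/(-20 + F) (l(s, F) = 3/(-2 + ((F + 19) - 37)) = 3/(-2 + ((19 + F) - 37)) = 3/(-2 + (-18 + F)) = 3/(-20 + F))
v = -42/30395 (v = 42/(-30395) = 42*(-1/30395) = -42/30395 ≈ -0.0013818)
v + l(r(-9, 11), 166) = -42/30395 + 3/(-20 + 166) = -42/30395 + 3/146 = 85053/4437670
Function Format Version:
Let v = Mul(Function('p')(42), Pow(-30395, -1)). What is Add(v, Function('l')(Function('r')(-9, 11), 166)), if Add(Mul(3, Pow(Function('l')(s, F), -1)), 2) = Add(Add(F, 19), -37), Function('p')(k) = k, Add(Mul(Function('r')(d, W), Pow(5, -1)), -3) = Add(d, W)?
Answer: Rational(85053, 4437670) ≈ 0.019166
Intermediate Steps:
Function('r')(d, W) = Add(15, Mul(5, W), Mul(5, d)) (Function('r')(d, W) = Add(15, Mul(5, Add(d, W))) = Add(15, Mul(5, Add(W, d))) = Add(15, Add(Mul(5, W), Mul(5, d))) = Add(15, Mul(5, W), Mul(5, d)))
Function('l')(s, F) = Mul(3, Pow(Add(-20, F), -1)) (Function('l')(s, F) = Mul(3, Pow(Add(-2, Add(Add(F, 19), -37)), -1)) = Mul(3, Pow(Add(-2, Add(Add(19, F), -37)), -1)) = Mul(3, Pow(Add(-2, Add(-18, F)), -1)) = Mul(3, Pow(Add(-20, F), -1)))
v = Rational(-42, 30395) (v = Mul(42, Pow(-30395, -1)) = Mul(42, Rational(-1, 30395)) = Rational(-42, 30395) ≈ -0.0013818)
Add(v, Function('l')(Function('r')(-9, 11), 166)) = Add(Rational(-42, 30395), Mul(3, Pow(Add(-20, 166), -1))) = Add(Rational(-42, 30395), Mul(3, Pow(146, -1))) = Add(Rational(-42, 30395), Mul(3, Rational(1, 146))) = Add(Rational(-42, 30395), Rational(3, 146)) = Rational(85053, 4437670)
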